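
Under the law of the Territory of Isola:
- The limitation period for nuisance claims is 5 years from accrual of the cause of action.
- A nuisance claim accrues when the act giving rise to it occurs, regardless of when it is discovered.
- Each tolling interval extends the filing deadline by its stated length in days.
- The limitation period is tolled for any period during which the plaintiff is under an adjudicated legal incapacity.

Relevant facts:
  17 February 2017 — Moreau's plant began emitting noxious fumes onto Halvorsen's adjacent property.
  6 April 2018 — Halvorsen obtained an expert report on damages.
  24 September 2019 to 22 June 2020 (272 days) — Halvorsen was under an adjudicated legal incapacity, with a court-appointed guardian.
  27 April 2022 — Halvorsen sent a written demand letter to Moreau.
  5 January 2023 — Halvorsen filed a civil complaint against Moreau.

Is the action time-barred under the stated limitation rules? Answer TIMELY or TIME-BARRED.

The cause of action accrued on 17 February 2017, the date of the act.
5 years from 17 February 2017 is 17 February 2022.
The period was tolled for 272 days by the plaintiff's legal incapacity (24 September 2019 to 22 June 2020), pushing the deadline to 16 November 2022.
None of the other events listed affects the running of the period under the stated rules.
Halvorsen filed on 5 January 2023, after the 16 November 2022 deadline, so the action is time-barred.

TIME-BARRED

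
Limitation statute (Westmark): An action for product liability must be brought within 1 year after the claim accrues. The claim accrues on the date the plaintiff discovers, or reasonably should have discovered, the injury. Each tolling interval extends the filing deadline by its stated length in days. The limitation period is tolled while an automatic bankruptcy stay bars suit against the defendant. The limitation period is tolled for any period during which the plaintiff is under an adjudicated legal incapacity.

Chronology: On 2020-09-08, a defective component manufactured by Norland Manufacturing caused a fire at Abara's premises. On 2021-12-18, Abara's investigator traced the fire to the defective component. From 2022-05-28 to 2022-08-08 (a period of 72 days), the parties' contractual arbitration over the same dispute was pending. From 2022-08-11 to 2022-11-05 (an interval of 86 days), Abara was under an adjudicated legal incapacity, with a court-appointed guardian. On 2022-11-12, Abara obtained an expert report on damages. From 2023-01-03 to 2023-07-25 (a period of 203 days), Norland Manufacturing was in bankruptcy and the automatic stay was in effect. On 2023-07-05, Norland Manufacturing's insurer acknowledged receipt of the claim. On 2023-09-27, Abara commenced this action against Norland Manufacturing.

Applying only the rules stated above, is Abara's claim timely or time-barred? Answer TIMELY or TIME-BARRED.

TIMELY

Under the discovery rule, the claim accrued on 2021-12-18, when Abara discovered the injury — not on the 2020-09-08 date of the underlying act.
1 year from 2021-12-18 is 2022-12-18.
Because the plaintiff's legal incapacity ran from 2022-08-11 to 2022-11-05, the deadline is extended by 86 days to 2023-03-14.
The period was tolled for 203 days by the automatic bankruptcy stay (2023-01-03 to 2023-07-25), pushing the deadline to 2023-10-03.
No stated provision tolls the period for a pending arbitration, so the interval from 2022-05-28 to 2022-08-08 has no effect on the deadline.
The other events in the timeline have no effect on the limitation period under the stated rules.
The 2023-09-27 filing precedes the 2023-10-03 deadline; the claim is timely.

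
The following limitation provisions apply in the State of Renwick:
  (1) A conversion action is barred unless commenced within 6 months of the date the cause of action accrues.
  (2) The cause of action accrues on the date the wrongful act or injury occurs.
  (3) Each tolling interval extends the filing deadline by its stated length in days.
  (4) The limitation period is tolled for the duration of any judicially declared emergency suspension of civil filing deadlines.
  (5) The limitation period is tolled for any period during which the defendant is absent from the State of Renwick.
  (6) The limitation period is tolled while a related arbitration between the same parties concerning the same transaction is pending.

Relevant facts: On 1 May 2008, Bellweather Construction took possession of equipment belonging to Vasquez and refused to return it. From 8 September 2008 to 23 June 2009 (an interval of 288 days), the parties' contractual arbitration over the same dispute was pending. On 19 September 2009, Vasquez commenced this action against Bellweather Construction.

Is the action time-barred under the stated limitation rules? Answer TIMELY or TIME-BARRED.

The limitation period began to run on 1 May 2008.
Adding the 6 months base period to 1 May 2008 gives a deadline of 1 November 2008, before any tolling.
The period was tolled for 288 days by the pending related arbitration (8 September 2008 to 23 June 2009), pushing the deadline to 16 August 2009.
Filing on 19 September 2009 missed the 16 August 2009 deadline — the action is time-barred.

TIME-BARRED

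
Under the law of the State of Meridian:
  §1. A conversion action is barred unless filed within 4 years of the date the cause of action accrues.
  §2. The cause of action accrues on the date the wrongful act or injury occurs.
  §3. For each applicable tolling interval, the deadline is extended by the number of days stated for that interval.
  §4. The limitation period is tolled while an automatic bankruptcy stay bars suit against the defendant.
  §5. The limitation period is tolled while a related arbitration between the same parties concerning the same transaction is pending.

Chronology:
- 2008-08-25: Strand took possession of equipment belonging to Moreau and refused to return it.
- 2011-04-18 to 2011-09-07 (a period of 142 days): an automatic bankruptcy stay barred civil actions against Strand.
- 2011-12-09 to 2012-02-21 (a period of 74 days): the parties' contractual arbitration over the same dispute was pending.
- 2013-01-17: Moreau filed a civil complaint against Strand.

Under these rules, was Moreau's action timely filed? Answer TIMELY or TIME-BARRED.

TIMELY

The cause of action accrued on 2008-08-25, the date of the act.
4 years from 2008-08-25 is 2012-08-25.
The period was tolled for 142 days by the automatic bankruptcy stay (2011-04-18 to 2011-09-07), pushing the deadline to 2013-01-14.
The pending related arbitration from 2011-12-09 to 2012-02-21 tolled the period for 74 days, extending the deadline to 2013-03-29.
Filing on 2013-01-17 beat the 2013-03-29 deadline — the action is timely.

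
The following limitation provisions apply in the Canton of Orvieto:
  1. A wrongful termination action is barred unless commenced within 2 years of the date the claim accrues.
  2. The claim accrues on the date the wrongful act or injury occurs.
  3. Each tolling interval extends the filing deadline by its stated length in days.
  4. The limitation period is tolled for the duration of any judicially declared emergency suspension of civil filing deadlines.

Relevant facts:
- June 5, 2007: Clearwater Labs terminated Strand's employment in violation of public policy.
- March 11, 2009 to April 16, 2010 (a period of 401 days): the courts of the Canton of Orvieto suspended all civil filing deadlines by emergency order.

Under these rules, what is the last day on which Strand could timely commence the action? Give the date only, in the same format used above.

July 11, 2010

The limitation period began to run on June 5, 2007.
Adding the 2 years base period to June 5, 2007 gives a deadline of June 5, 2009, before any tolling.
Because the emergency suspension of filing deadlines ran from March 11, 2009 to April 16, 2010, the deadline is extended by 401 days to July 11, 2010.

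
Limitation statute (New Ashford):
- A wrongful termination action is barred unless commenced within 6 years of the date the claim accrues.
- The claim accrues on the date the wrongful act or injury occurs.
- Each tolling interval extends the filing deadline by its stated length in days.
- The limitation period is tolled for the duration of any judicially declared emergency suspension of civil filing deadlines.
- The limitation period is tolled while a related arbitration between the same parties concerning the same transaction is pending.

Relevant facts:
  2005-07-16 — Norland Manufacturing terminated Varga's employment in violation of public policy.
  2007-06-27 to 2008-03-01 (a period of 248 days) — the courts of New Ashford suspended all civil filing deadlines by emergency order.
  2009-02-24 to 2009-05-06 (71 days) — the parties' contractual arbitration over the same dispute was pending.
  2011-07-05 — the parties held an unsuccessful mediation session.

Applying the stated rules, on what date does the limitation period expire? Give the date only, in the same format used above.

The limitation period began to run on 2005-07-16.
The untolled deadline — 6 years after 2005-07-16 — is 2011-07-16.
The emergency suspension of filing deadlines from 2007-06-27 to 2008-03-01 tolled the period for 248 days, extending the deadline to 2012-03-20.
Because the pending related arbitration ran from 2009-02-24 to 2009-05-06, the deadline is extended by 71 days to 2012-05-30.
The other events in the timeline have no effect on the limitation period under the stated rules.

2012-05-30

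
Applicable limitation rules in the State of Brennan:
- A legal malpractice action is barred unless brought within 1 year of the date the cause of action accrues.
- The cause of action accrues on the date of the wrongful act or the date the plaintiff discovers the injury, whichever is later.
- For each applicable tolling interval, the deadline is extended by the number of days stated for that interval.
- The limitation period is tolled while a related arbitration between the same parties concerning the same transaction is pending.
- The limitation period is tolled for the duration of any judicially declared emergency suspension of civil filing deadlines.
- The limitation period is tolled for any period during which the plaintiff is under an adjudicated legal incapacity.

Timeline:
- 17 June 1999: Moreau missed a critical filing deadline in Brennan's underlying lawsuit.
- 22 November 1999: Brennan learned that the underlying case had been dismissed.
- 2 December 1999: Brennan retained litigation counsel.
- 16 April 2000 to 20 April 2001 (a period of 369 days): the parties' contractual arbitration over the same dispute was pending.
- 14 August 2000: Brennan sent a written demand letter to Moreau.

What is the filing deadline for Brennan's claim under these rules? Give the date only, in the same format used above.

Because discovery on 22 November 1999 post-dates the 17 June 1999 act, accrual under the later-of rule falls on 22 November 1999.
Adding the 1 year base period to 22 November 1999 gives a deadline of 22 November 2000, before any tolling.
Because the pending related arbitration ran from 16 April 2000 to 20 April 2001, the deadline is extended by 369 days to 26 November 2001.
Nothing else in the chronology tolls or restarts the period.

26 November 2001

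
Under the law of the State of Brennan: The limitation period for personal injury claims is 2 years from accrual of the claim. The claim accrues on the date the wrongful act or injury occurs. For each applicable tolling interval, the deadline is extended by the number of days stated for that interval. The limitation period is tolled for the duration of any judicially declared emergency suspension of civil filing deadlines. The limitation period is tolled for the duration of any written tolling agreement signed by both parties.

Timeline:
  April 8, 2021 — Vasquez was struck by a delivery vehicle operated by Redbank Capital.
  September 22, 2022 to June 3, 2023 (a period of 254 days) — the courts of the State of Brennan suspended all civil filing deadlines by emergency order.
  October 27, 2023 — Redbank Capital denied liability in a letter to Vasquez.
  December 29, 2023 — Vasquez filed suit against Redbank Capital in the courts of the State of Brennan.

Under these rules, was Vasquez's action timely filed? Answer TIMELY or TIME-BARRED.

The claim accrued on April 8, 2021, when the wrongful act occurred.
2 years from April 8, 2021 is April 8, 2023.
The period was tolled for 254 days by the emergency suspension of filing deadlines (September 22, 2022 to June 3, 2023), pushing the deadline to December 18, 2023.
Nothing else in the chronology tolls or restarts the period.
Filing on December 29, 2023 missed the December 18, 2023 deadline — the action is time-barred.

TIME-BARRED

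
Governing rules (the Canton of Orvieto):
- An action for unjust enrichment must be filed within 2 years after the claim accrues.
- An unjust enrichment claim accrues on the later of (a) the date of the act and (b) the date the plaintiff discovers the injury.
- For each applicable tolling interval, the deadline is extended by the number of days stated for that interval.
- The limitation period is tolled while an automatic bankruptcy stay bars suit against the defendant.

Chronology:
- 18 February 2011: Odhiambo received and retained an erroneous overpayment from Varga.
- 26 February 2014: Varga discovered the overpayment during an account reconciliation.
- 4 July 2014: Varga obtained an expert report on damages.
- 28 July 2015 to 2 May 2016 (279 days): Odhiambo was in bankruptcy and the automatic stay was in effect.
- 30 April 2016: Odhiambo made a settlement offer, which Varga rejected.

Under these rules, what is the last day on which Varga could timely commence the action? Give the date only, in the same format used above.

Because discovery on 26 February 2014 post-dates the 18 February 2011 act, accrual under the later-of rule falls on 26 February 2014.
Adding the 2 years base period to 26 February 2014 gives a deadline of 26 February 2016, before any tolling.
Because the automatic bankruptcy stay ran from 28 July 2015 to 2 May 2016, the deadline is extended by 279 days to 1 December 2016.
None of the other events listed affects the running of the period under the stated rules.

1 December 2016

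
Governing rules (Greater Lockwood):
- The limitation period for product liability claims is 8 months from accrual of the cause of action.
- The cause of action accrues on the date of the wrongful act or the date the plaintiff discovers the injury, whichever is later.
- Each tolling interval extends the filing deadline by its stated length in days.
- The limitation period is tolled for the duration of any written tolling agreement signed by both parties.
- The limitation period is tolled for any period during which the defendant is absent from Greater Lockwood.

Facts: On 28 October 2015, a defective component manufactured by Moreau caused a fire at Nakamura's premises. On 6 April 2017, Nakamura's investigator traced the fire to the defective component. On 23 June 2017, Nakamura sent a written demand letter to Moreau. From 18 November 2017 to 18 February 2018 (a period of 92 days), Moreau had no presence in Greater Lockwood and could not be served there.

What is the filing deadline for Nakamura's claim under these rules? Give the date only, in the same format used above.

Taking the later of the act (28 October 2015) and discovery (6 April 2017), the claim accrued on 6 April 2017.
8 months from 6 April 2017 is 6 December 2017.
Because the defendant's absence from the jurisdiction ran from 18 November 2017 to 18 February 2018, the deadline is extended by 92 days to 8 March 2018.
The other events in the timeline have no effect on the limitation period under the stated rules.

8 March 2018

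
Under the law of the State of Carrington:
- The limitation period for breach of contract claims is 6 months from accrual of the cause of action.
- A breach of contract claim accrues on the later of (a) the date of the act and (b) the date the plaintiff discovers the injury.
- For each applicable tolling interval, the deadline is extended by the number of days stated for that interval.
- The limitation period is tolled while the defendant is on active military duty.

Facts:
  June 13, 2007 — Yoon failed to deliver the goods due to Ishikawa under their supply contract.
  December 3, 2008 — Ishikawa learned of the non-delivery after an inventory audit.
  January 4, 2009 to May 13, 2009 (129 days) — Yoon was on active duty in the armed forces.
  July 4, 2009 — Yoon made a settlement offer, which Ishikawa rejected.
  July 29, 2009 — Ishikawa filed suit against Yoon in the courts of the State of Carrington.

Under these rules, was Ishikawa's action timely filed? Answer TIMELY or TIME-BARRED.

The claim accrued on December 3, 2008 — the later of the June 13, 2007 act and the December 3, 2008 discovery.
The untolled deadline — 6 months after December 3, 2008 — is June 3, 2009.
The defendant's active military service from January 4, 2009 to May 13, 2009 tolled the period for 129 days, extending the deadline to October 10, 2009.
None of the other events listed affects the running of the period under the stated rules.
Ishikawa filed on July 29, 2009, before the October 10, 2009 deadline, so the action is timely.

TIMELY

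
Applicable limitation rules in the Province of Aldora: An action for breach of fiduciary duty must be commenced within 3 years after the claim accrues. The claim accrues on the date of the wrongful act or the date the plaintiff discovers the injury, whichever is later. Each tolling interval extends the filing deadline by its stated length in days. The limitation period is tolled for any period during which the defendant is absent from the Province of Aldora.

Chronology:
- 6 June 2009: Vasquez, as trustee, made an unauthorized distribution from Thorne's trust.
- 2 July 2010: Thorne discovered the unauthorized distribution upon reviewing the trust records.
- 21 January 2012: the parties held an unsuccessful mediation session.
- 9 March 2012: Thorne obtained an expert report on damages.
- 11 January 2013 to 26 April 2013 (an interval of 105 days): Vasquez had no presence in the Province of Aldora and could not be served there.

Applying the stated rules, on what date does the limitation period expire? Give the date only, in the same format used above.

Taking the later of the act (6 June 2009) and discovery (2 July 2010), the claim accrued on 2 July 2010.
Adding the 3 years base period to 2 July 2010 gives a deadline of 2 July 2013, before any tolling.
The defendant's absence from the jurisdiction from 11 January 2013 to 26 April 2013 tolled the period for 105 days, extending the deadline to 15 October 2013.
The other events in the timeline have no effect on the limitation period under the stated rules.

15 October 2013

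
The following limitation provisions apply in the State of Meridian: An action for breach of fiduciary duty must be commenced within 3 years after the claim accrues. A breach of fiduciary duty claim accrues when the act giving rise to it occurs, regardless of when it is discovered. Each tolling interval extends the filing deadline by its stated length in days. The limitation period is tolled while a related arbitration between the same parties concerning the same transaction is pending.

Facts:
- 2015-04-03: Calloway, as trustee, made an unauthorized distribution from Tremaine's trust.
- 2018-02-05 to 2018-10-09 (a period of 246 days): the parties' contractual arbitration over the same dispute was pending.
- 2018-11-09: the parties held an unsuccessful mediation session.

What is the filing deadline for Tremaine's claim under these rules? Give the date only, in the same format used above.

The limitation period began to run on 2015-04-03.
The untolled deadline — 3 years after 2015-04-03 — is 2018-04-03.
The period was tolled for 246 days by the pending related arbitration (2018-02-05 to 2018-10-09), pushing the deadline to 2018-12-05.
None of the other events listed affects the running of the period under the stated rules.

2018-12-05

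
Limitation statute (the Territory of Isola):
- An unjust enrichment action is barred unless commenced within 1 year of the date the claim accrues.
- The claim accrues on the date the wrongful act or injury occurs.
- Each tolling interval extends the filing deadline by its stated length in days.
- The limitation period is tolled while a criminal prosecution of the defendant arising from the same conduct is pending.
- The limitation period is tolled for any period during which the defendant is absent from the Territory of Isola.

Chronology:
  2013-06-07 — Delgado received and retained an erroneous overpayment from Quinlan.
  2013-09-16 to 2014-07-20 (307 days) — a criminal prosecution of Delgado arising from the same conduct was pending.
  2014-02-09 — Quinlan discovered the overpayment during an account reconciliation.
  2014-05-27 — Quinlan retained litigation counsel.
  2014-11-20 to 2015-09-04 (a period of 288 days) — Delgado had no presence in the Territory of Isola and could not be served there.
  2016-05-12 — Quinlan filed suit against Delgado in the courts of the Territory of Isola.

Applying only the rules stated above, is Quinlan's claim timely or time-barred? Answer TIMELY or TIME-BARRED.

The claim accrued on 2013-06-07, when the wrongful act occurred; under the stated occurrence rule the 2014-02-09 discovery does not delay accrual.
1 year from 2013-06-07 is 2014-06-07.
Because the pending criminal prosecution ran from 2013-09-16 to 2014-07-20, the deadline is extended by 307 days to 2015-04-10.
The period was tolled for 288 days by the defendant's absence from the jurisdiction (2014-11-20 to 2015-09-04), pushing the deadline to 2016-01-23.
The other events in the timeline have no effect on the limitation period under the stated rules.
Filing on 2016-05-12 missed the 2016-01-23 deadline — the action is time-barred.

TIME-BARRED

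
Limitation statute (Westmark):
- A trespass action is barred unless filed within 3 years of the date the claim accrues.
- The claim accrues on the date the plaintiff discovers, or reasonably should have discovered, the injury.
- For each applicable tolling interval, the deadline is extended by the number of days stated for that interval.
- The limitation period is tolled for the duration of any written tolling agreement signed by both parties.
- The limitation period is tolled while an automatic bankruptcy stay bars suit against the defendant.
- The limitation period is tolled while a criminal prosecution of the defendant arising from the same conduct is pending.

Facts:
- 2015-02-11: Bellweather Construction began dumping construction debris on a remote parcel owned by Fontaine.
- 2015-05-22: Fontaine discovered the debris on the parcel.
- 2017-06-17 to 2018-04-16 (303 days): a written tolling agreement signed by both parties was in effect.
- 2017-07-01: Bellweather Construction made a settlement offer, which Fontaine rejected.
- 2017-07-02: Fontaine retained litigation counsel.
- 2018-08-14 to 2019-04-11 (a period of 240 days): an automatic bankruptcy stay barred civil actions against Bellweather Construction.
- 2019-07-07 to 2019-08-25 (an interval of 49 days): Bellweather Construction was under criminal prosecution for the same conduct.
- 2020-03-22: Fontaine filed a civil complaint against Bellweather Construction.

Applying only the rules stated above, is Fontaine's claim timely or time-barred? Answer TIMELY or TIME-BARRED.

TIME-BARRED

Accrual is tied to discovery, so the period began on 2015-05-22 rather than on 2015-02-11 when the act occurred.
3 years from 2015-05-22 is 2018-05-22.
Because the written tolling agreement ran from 2017-06-17 to 2018-04-16, the deadline is extended by 303 days to 2019-03-21.
The automatic bankruptcy stay from 2018-08-14 to 2019-04-11 tolled the period for 240 days, extending the deadline to 2019-11-16.
The pending criminal prosecution from 2019-07-07 to 2019-08-25 tolled the period for 49 days, extending the deadline to 2020-01-04.
Nothing else in the chronology tolls or restarts the period.
The 2020-03-22 filing falls after the 2020-01-04 deadline; the claim is time-barred.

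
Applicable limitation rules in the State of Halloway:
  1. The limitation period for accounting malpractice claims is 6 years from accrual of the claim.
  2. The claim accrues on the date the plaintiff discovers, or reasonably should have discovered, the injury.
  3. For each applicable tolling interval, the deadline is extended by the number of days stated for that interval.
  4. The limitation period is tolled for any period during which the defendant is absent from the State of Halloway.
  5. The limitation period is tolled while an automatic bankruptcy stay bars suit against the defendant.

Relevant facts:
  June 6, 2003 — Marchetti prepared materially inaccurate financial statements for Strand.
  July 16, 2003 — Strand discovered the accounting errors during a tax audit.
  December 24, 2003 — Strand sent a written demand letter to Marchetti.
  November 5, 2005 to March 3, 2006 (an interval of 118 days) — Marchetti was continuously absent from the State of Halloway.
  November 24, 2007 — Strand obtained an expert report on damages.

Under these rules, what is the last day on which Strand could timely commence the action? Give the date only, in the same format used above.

Accrual is tied to discovery, so the period began on July 16, 2003 rather than on June 6, 2003 when the act occurred.
Adding the 6 years base period to July 16, 2003 gives a deadline of July 16, 2009, before any tolling.
The period was tolled for 118 days by the defendant's absence from the jurisdiction (November 5, 2005 to March 3, 2006), pushing the deadline to November 11, 2009.
The other events in the timeline have no effect on the limitation period under the stated rules.

November 11, 2009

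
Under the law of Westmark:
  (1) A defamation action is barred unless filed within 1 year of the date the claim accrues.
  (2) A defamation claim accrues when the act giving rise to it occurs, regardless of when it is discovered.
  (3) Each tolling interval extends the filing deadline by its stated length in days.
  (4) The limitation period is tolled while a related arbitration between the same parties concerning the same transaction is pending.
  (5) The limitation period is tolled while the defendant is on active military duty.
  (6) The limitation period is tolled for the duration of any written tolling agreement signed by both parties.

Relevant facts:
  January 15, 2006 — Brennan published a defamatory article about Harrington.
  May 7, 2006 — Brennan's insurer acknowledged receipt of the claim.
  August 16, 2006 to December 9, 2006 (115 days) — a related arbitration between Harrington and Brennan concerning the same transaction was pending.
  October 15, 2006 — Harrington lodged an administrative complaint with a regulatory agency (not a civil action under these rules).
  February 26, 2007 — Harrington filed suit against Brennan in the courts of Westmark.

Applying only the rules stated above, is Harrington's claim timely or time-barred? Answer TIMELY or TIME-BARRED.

TIMELY

The limitation period began to run on January 15, 2006.
The untolled deadline — 1 year after January 15, 2006 — is January 15, 2007.
The pending related arbitration from August 16, 2006 to December 9, 2006 tolled the period for 115 days, extending the deadline to May 10, 2007.
Nothing else in the chronology tolls or restarts the period.
The February 26, 2007 filing precedes the May 10, 2007 deadline; the claim is timely.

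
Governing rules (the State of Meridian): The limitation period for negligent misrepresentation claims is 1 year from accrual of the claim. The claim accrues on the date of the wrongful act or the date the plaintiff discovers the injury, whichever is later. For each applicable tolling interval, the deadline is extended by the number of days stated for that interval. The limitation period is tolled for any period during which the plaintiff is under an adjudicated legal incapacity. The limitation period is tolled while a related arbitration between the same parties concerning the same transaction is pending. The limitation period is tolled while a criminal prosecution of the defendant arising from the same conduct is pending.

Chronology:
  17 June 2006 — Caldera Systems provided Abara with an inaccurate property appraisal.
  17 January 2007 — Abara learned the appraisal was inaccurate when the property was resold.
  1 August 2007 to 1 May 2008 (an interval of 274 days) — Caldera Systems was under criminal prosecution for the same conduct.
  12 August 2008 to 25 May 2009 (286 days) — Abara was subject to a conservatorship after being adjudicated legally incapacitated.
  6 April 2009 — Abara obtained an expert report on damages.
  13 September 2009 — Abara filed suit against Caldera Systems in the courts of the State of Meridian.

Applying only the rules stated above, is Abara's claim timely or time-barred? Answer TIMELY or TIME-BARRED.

TIME-BARRED

The claim accrued on 17 January 2007 — the later of the 17 June 2006 act and the 17 January 2007 discovery.
The untolled deadline — 1 year after 17 January 2007 — is 17 January 2008.
The period was tolled for 274 days by the pending criminal prosecution (1 August 2007 to 1 May 2008), pushing the deadline to 17 October 2008.
The period was tolled for 286 days by the plaintiff's legal incapacity (12 August 2008 to 25 May 2009), pushing the deadline to 30 July 2009.
Nothing else in the chronology tolls or restarts the period.
Filing on 13 September 2009 missed the 30 July 2009 deadline — the action is time-barred.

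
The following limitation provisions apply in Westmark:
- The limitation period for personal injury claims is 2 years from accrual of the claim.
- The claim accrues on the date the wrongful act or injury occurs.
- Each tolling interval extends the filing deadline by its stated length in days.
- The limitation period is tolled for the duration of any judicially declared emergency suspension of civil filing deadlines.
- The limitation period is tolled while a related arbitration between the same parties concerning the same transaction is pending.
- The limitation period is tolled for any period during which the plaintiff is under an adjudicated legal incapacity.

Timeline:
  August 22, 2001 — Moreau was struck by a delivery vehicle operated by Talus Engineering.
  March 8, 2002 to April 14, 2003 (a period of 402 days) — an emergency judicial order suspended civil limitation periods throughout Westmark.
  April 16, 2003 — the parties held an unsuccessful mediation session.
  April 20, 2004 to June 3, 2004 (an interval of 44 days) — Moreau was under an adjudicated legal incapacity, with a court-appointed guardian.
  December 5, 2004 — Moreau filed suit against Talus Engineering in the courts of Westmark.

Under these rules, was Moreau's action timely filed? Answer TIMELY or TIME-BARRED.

The claim accrued on August 22, 2001, the date of the act.
The untolled deadline — 2 years after August 22, 2001 — is August 22, 2003.
The period was tolled for 402 days by the emergency suspension of filing deadlines (March 8, 2002 to April 14, 2003), pushing the deadline to September 27, 2004.
The plaintiff's legal incapacity from April 20, 2004 to June 3, 2004 tolled the period for 44 days, extending the deadline to November 10, 2004.
The other events in the timeline have no effect on the limitation period under the stated rules.
Moreau filed on December 5, 2004, after the November 10, 2004 deadline, so the action is time-barred.

TIME-BARRED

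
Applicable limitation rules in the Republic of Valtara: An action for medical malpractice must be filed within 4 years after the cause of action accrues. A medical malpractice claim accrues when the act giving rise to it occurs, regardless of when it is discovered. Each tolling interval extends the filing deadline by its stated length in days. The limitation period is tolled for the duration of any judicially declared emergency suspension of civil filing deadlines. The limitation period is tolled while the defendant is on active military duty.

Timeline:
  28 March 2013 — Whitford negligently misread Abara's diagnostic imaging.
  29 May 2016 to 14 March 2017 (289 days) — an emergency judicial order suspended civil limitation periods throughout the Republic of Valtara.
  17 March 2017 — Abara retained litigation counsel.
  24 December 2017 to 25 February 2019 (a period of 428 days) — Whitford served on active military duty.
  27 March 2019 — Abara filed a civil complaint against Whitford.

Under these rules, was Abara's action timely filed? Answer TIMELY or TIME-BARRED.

The cause of action accrued on 28 March 2013, the date of the act.
Adding the 4 years base period to 28 March 2013 gives a deadline of 28 March 2017, before any tolling.
Because the emergency suspension of filing deadlines ran from 29 May 2016 to 14 March 2017, the deadline is extended by 289 days to 11 January 2018.
Because the defendant's active military service ran from 24 December 2017 to 25 February 2019, the deadline is extended by 428 days to 15 March 2019.
The other events in the timeline have no effect on the limitation period under the stated rules.
Abara filed on 27 March 2019, after the 15 March 2019 deadline, so the action is time-barred.

TIME-BARRED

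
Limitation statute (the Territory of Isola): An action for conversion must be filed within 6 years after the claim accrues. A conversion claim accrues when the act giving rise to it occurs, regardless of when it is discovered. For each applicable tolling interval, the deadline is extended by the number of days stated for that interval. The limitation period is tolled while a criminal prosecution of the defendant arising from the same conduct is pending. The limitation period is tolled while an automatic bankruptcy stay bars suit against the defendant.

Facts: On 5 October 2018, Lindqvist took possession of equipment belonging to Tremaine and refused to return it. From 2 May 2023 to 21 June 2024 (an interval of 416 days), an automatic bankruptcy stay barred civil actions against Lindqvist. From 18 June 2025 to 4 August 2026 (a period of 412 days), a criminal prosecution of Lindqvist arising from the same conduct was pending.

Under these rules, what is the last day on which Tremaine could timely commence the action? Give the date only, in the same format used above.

11 January 2027

The claim accrued on 5 October 2018, when the wrongful act occurred.
6 years from 5 October 2018 is 5 October 2024.
Because the automatic bankruptcy stay ran from 2 May 2023 to 21 June 2024, the deadline is extended by 416 days to 25 November 2025.
The period was tolled for 412 days by the pending criminal prosecution (18 June 2025 to 4 August 2026), pushing the deadline to 11 January 2027.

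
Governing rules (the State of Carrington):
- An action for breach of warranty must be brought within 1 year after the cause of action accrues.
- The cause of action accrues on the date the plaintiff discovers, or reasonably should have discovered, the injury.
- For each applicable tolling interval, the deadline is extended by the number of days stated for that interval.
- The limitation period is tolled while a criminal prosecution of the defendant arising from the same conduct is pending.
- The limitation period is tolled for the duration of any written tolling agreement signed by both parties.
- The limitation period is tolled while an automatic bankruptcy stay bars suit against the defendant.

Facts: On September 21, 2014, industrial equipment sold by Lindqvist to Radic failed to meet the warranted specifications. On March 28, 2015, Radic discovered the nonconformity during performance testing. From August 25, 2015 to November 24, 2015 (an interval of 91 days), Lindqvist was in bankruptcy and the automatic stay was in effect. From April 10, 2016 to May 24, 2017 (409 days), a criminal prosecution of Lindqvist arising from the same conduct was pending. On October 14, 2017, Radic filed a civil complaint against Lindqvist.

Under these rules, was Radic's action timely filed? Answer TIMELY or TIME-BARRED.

TIME-BARRED

The claim did not accrue until Radic discovered the injury on March 28, 2015; the September 21, 2014 act date does not start the clock under the stated rule.
Adding the 1 year base period to March 28, 2015 gives a deadline of March 28, 2016, before any tolling.
The period was tolled for 91 days by the automatic bankruptcy stay (August 25, 2015 to November 24, 2015), pushing the deadline to June 27, 2016.
The pending criminal prosecution from April 10, 2016 to May 24, 2017 tolled the period for 409 days, extending the deadline to August 10, 2017.
Radic filed on October 14, 2017, after the August 10, 2017 deadline, so the action is time-barred.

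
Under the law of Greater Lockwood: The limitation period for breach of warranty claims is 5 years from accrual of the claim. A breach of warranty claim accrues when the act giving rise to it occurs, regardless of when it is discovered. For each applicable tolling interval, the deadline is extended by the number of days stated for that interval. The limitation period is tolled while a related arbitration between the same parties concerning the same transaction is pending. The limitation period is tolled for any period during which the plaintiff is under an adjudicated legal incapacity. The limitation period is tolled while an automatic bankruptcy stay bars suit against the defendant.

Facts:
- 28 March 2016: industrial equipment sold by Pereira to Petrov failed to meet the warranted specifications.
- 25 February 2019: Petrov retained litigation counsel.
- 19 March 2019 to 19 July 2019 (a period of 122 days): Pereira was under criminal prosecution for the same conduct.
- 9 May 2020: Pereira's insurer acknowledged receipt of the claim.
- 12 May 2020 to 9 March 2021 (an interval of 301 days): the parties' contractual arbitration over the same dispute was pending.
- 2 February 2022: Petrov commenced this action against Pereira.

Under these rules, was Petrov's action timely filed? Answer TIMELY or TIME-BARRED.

TIME-BARRED

The claim accrued on 28 March 2016, the date of the act.
Adding the 5 years base period to 28 March 2016 gives a deadline of 28 March 2021, before any tolling.
Because the pending related arbitration ran from 12 May 2020 to 9 March 2021, the deadline is extended by 301 days to 23 January 2022.
No stated provision tolls the period for a criminal prosecution, so the interval from 19 March 2019 to 19 July 2019 has no effect on the deadline.
Nothing else in the chronology tolls or restarts the period.
Filing on 2 February 2022 missed the 23 January 2022 deadline — the action is time-barred.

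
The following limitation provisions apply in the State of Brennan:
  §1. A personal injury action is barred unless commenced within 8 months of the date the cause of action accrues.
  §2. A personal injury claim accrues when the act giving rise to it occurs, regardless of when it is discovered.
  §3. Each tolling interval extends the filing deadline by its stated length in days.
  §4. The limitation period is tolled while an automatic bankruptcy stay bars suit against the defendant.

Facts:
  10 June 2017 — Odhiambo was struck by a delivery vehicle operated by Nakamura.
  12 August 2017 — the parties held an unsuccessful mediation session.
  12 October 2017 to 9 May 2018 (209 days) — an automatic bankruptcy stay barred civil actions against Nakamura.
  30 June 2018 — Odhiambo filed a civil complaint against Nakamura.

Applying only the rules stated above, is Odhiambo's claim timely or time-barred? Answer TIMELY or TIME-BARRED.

The cause of action accrued on 10 June 2017, the date of the act.
Adding the 8 months base period to 10 June 2017 gives a deadline of 10 February 2018, before any tolling.
The automatic bankruptcy stay from 12 October 2017 to 9 May 2018 tolled the period for 209 days, extending the deadline to 7 September 2018.
The other events in the timeline have no effect on the limitation period under the stated rules.
Filing on 30 June 2018 beat the 7 September 2018 deadline — the action is timely.

TIMELY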